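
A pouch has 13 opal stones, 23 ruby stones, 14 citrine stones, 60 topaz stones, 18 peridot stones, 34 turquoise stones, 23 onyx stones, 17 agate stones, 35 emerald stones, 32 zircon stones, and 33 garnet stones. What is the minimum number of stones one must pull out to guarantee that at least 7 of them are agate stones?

In the worst case for collecting agate stones, every non-agate stone comes out first.
There are 13 + 23 + 14 + 60 + 18 + 34 + 23 + 35 + 32 + 33 = 285 non-agate stones altogether.
After those, each further stone must be agate, so 285 + 7 = 292 draws guarantee 7 agate stones.

292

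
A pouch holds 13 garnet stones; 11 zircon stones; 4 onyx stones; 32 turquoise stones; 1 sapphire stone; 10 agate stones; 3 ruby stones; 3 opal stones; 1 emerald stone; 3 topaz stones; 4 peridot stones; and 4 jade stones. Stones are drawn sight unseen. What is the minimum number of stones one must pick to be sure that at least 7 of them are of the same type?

48

The 12 types are the holes; the stones drawn are the pigeons.
To avoid 7 of any one type, the worst case takes at most 6 of each type, or every stone of a type that has fewer than 6.
That gives 6 + 6 + 4 + 6 + 1 + 6 + 3 + 3 + 1 + 3 + 4 + 4 = 47 stones with no type reaching 7.
The next stone forces some type to 7, so 47 + 1 = 48.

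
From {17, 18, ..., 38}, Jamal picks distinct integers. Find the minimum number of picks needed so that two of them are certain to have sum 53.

13

Group the elements by complementary pair {x, 53−x}: {17,36}, {18,35}, {19,34}, …, giving 10 two-element pairs and 2 integers whose partner 53−x falls outside [17,38].
By the pigeonhole principle, treating each of those 12 groups as a pigeonhole, one can pick one integer per group — 12 integers — with no two summing to 53.
The 13th integer lands in an occupied pair, forcing a sum of 53.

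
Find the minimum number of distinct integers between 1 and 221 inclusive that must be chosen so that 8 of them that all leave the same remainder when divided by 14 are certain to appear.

99

By the pigeonhole principle, the 14 residue classes mod 14 are the pigeonholes.
With 98 integers one could put 7 in each residue class and have no class reach 8.
The 99th integer pushes some class to 8, so 14·7 + 1 = 99.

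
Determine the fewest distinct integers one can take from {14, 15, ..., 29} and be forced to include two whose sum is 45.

10

A set avoiding the sum 45 can contain at most one of each pair {x, 45−x}, plus the 2 elements whose complement lies outside the range.
The integers 14, …, 22 (9 of them) are such a set: any two sum to at least 14+15 = 29 and at most 21+22 = 43 < 45.
Any 10th integer completes one of the 7 pairs, so 10 choices force a sum of 45.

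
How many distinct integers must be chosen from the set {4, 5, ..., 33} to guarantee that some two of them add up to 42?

19

A set avoiding the sum 42 can contain at most one of each pair {x, 42−x}, plus the 6 elements whose complement lies outside the range or equal to its own complement.
The integers 4, …, 21 (18 of them) are such a set: any two sum to at least 4+5 = 9 and at most 20+21 = 41 < 42.
By pigeonhole, any 19th integer completes one of the 12 pairs, so 19 choices force a sum of 42.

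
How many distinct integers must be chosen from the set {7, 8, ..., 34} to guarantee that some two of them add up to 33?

19

A set avoiding the sum 33 can contain at most one of each pair {x, 33−x}, plus the 8 elements whose complement lies outside the range.
The integers 17, …, 34 (18 of them) are such a set: any two sum to at least 17+18 = 35 > 33.
Any 19th integer completes one of the 10 pairs, so 19 choices force a sum of 33.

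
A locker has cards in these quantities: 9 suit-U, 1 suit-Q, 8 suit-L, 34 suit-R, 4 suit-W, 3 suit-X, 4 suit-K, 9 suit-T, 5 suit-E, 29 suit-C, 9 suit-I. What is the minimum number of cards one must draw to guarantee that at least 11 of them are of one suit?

73

By the pigeonhole principle, the 11 suits are the holes; the cards drawn are the pigeons.
To avoid 11 of any one suit, the worst case takes at most 10 of each suit, or every card of a suit that has fewer than 10.
That gives 9 + 1 + 8 + 10 + 4 + 3 + 4 + 9 + 5 + 10 + 9 = 72 cards with no suit reaching 11.
The next card forces some suit to 11, so 72 + 1 = 73.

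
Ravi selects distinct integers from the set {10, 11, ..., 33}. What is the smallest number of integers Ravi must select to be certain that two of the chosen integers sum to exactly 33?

Two chosen integers sum to 33 exactly when both halves of some pair {x, 33−x} with 10 ≤ x ≤ 33−x ≤ 23 are chosen — 7 such pairs.
The remaining 10 elements (those with no distinct partner in range) can never complete a 33-sum, so the worst case takes all of them and one from each pair: 10 + 7 = 17.
Pigeonhole: the 18th integer has to be the second member of some pair, so 17 + 1 = 18.

18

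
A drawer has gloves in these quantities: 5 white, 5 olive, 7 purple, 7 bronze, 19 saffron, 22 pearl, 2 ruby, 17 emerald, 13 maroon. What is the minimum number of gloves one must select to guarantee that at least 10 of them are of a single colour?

63

Put each drawn glove into a box by colour. The largest draw with every box below 10 takes min(count, 9) from each colour; colours with fewer than 9 contribute all they have.
Σ min(cᵢ, 9) = 5 + 5 + 7 + 7 + 9 + 9 + 2 + 9 + 9 = 62.
Draw number 62 + 1 = 63 must push one box to 10.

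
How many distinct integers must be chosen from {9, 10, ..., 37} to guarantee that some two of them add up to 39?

Group the elements by complementary pair {x, 39−x}: {9,30}, {10,29}, {11,28}, …, giving 11 two-element pairs and 7 integers whose partner 39−x falls outside [9,37].
Treating each of those 18 groups as a pigeonhole, one can pick one integer per group — 18 integers — with no two summing to 39.
The 19th integer lands in an occupied pair, forcing a sum of 39.

19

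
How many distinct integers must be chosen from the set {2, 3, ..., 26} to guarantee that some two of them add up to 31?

15

Two chosen integers sum to 31 exactly when both halves of some pair {x, 31−x} with 5 ≤ x ≤ 31−x ≤ 26 are chosen — 11 such pairs.
The remaining 3 elements (those with no distinct partner in range) can never complete a 31-sum, so the worst case takes all of them and one from each pair: 3 + 11 = 14.
By the pigeonhole principle, the 15th integer has to be the second member of some pair, so 14 + 1 = 15.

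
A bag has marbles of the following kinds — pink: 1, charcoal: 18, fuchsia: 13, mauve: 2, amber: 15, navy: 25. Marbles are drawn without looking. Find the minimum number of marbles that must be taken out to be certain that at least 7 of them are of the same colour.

An adversary could hand out at most 6 marbles per colour (pink, mauve run out sooner): 1 + 6 + 6 + 2 + 6 + 6 = 27 marbles and still no colour has 7.
One more marble lands in a colour already at 6, so 28 draws are enough and 27 are not.

28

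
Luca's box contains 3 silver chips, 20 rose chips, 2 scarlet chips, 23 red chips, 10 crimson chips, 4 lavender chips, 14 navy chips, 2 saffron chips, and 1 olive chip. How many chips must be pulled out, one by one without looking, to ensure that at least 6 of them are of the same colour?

By pigeonhole, the 9 colours are the holes; the chips drawn are the pigeons.
To avoid 6 of any one colour, the worst case takes at most 5 of each colour, or every chip of a colour that has fewer than 5.
That gives 3 + 5 + 2 + 5 + 5 + 4 + 5 + 2 + 1 = 32 chips with no colour reaching 6.
The next chip forces some colour to 6, so 32 + 1 = 33.

33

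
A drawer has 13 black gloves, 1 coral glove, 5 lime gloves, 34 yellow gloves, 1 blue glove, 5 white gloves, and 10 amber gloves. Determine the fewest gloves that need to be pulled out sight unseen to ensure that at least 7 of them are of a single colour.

31

An adversary could hand out at most 6 gloves per colour (4 colours run out sooner): 6 + 1 + 5 + 6 + 1 + 5 + 6 = 30 gloves and still no colour has 7.
One more glove lands in a colour already at 6, so 31 draws are enough and 30 are not.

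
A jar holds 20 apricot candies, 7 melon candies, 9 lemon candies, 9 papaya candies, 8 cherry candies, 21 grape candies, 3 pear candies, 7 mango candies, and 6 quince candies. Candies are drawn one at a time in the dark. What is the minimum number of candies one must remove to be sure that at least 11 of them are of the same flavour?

By pigeonhole, the 9 flavours are the holes; the candies drawn are the pigeons.
To avoid 11 of any one flavour, the worst case takes at most 10 of each flavour, or every candy of a flavour that has fewer than 10.
That gives 10 + 7 + 9 + 9 + 8 + 10 + 3 + 7 + 6 = 69 candies with no flavour reaching 11.
The next candy forces some flavour to 11, so 69 + 1 = 70.

70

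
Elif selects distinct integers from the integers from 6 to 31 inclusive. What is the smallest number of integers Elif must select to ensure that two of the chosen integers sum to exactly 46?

Group the elements by complementary pair {x, 46−x}: {15,31}, {16,30}, {17,29}, …, giving 8 two-element pairs, the single value 23 (it cannot pair with itself since the integers are distinct), and 9 integers whose partner 46−x falls outside [6,31].
By the pigeonhole principle, treating each of those 18 groups as a pigeonhole, one can pick one integer per group — 18 integers — with no two summing to 46.
The 19th integer lands in an occupied pair, forcing a sum of 46.

19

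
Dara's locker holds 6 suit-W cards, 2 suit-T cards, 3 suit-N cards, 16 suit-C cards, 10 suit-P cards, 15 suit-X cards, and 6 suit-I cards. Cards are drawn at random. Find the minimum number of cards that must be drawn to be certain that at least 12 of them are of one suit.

By pigeonhole, the 7 suits are the holes; the cards drawn are the pigeons.
To avoid 12 of any one suit, the worst case takes at most 11 of each suit, or every card of a suit that has fewer than 11.
That gives 6 + 2 + 3 + 11 + 10 + 11 + 6 = 49 cards with no suit reaching 12.
The next card forces some suit to 12, so 49 + 1 = 50.

50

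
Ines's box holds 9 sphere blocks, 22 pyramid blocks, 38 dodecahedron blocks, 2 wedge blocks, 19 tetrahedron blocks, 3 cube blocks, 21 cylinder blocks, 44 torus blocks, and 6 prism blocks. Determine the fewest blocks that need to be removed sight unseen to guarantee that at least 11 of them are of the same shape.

71

The 9 shapes are the holes; the blocks drawn are the pigeons.
To avoid 11 of any one shape, the worst case takes at most 10 of each shape, or every block of a shape that has fewer than 10.
That gives 9 + 10 + 10 + 2 + 10 + 3 + 10 + 10 + 6 = 70 blocks with no shape reaching 11.
The next block forces some shape to 11, so 70 + 1 = 71.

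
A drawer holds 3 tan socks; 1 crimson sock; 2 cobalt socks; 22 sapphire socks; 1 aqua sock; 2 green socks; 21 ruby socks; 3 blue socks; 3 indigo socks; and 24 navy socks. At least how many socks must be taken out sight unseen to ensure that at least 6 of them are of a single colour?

31

Pigeonhole: the 10 colours are the holes; the socks drawn are the pigeons.
To avoid 6 of any one colour, the worst case takes at most 5 of each colour, or every sock of a colour that has fewer than 5.
That gives 3 + 1 + 2 + 5 + 1 + 2 + 5 + 3 + 3 + 5 = 30 socks with no colour reaching 6.
The next sock forces some colour to 6, so 30 + 1 = 31.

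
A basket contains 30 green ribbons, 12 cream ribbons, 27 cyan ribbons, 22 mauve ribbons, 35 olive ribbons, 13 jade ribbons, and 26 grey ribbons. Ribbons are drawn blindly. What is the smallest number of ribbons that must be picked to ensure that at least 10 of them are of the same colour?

64

Pigeonhole: put each drawn ribbon into a box by colour. The largest draw with every box below 10 takes min(count, 9) from each colour.
Σ min(cᵢ, 9) = 9 + 9 + 9 + 9 + 9 + 9 + 9 = 63.
Draw number 63 + 1 = 64 must push one box to 10.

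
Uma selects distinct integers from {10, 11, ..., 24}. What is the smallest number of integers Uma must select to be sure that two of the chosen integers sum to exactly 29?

11

A set avoiding the sum 29 can contain at most one of each pair {x, 29−x}, plus the 5 elements whose complement lies outside the range.
The integers 15, …, 24 (10 of them) are such a set: any two sum to at least 15+16 = 31 > 29.
By pigeonhole, any 11th integer completes one of the 5 pairs, so 11 choices force a sum of 29.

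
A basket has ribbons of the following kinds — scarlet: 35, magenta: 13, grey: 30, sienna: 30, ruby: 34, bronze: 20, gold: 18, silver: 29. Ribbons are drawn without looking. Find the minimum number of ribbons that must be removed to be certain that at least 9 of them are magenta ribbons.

In the worst case for collecting magenta ribbons, every non-magenta ribbon comes out first.
There are 35 + 30 + 30 + 34 + 20 + 18 + 29 = 196 non-magenta ribbons altogether.
After those, each further ribbon must be magenta, so 196 + 9 = 205 draws guarantee 9 magenta ribbons.

205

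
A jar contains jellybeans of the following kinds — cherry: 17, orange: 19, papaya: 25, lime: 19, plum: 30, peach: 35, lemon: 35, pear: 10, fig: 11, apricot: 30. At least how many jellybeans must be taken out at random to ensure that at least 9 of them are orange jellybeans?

221

In the worst case for collecting orange jellybeans, every non-orange jellybean comes out first.
There are 17 + 25 + 19 + 30 + 35 + 35 + 10 + 11 + 30 = 212 non-orange jellybeans altogether.
After those, each further jellybean must be orange, so 212 + 9 = 221 draws guarantee 9 orange jellybeans.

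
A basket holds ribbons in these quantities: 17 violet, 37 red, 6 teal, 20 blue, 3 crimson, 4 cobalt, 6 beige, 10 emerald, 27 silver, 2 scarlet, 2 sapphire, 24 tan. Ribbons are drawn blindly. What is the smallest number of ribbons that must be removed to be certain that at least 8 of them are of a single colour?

66

An adversary could hand out at most 7 ribbons per colour (6 colours run out sooner): 7 + 7 + 6 + 7 + 3 + 4 + 6 + 7 + 7 + 2 + 2 + 7 = 65 ribbons and still no colour has 8.
By pigeonhole, one more ribbon lands in a colour already at 7, so 66 draws are enough and 65 are not.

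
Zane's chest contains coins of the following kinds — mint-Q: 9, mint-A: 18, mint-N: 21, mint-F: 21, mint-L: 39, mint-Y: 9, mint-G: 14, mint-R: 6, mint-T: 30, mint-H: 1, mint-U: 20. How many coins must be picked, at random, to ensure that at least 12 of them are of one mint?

Pigeonhole: the 11 mints are the holes; the coins drawn are the pigeons.
To avoid 12 of any one mint, the worst case takes at most 11 of each mint, or every coin of a mint that has fewer than 11.
That gives 9 + 11 + 11 + 11 + 11 + 9 + 11 + 6 + 11 + 1 + 11 = 102 coins with no mint reaching 12.
The next coin forces some mint to 12, so 102 + 1 = 103.

103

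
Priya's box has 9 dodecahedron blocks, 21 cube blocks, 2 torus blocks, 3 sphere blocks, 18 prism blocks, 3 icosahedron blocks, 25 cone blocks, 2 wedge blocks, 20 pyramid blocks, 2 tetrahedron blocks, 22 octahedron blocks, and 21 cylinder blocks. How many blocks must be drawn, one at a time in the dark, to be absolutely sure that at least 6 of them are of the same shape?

48

By pigeonhole, the 12 shapes are the holes; the blocks drawn are the pigeons.
To avoid 6 of any one shape, the worst case takes at most 5 of each shape, or every block of a shape that has fewer than 5.
That gives 5 + 5 + 2 + 3 + 5 + 3 + 5 + 2 + 5 + 2 + 5 + 5 = 47 blocks with no shape reaching 6.
The next block forces some shape to 6, so 47 + 1 = 48.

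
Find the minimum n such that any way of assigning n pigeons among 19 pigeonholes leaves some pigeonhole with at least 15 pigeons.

With 266 pigeons one could put exactly 14 in each of the 19 pigeonholes, and no pigeonhole would reach 15.
One more pigeon must land in a pigeonhole that already has 14, giving it 15.
So 19 × 14 + 1 = 267 pigeons are required.

267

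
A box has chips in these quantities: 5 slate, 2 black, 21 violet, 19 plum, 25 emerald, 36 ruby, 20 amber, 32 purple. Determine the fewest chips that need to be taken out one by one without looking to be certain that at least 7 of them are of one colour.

44

An adversary could hand out at most 6 chips per colour (slate, black run out sooner): 5 + 2 + 6 + 6 + 6 + 6 + 6 + 6 = 43 chips and still no colour has 7.
By the pigeonhole principle, one more chip lands in a colour already at 6, so 44 draws are enough and 43 are not.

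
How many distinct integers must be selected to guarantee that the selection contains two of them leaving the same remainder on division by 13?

The 13 residue classes mod 13 are the pigeonholes.
With 13 integers one could put 1 in each residue class and have no class reach 2.
The 14th integer pushes some class to 2, so 13·1 + 1 = 14.

14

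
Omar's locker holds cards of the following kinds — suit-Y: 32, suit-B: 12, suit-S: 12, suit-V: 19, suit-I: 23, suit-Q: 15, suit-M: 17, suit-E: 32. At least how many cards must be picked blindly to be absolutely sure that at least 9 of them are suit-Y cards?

In the worst case for collecting suit-Y cards, every non-suit-Y card comes out first.
There are 12 + 12 + 19 + 23 + 15 + 17 + 32 = 130 non-suit-Y cards altogether.
After those, each further card must be suit-Y, so 130 + 9 = 139 draws guarantee 9 suit-Y cards.

139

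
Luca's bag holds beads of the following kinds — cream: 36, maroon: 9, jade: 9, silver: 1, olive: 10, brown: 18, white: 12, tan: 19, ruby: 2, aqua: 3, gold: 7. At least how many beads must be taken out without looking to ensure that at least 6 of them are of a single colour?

47

The 11 colours are the holes; the beads drawn are the pigeons.
To avoid 6 of any one colour, the worst case takes at most 5 of each colour, or every bead of a colour that has fewer than 5.
That gives 5 + 5 + 5 + 1 + 5 + 5 + 5 + 5 + 2 + 3 + 5 = 46 beads with no colour reaching 6.
The next bead forces some colour to 6, so 46 + 1 = 47.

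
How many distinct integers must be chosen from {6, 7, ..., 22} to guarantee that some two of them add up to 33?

A set avoiding the sum 33 can contain at most one of each pair {x, 33−x}, plus the 5 elements whose complement lies outside the range.
The integers 6, …, 16 (11 of them) are such a set: any two sum to at least 6+7 = 13 and at most 15+16 = 31 < 33.
Any 12th integer completes one of the 6 pairs, so 12 choices force a sum of 33.

12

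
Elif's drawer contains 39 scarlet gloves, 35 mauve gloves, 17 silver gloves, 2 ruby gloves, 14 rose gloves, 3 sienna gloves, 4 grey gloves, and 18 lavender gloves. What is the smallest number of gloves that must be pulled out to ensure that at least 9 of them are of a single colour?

Pigeonhole: put each drawn glove into a box by colour. The largest draw with every box below 9 takes min(count, 8) from each colour; colours with fewer than 8 contribute all they have.
Σ min(cᵢ, 8) = 8 + 8 + 8 + 2 + 8 + 3 + 4 + 8 = 49.
Draw number 49 + 1 = 50 must push one box to 9.

50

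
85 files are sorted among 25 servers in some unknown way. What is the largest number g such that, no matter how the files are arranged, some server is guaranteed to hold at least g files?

4

By the pigeonhole principle, the 25 servers are the holes and the 85 files are the pigeons.
If every server held at most 3 files, the total would be at most 25 × 3 = 75, which is less than 85.
So some server holds at least ⌈85/25⌉ = 4 files.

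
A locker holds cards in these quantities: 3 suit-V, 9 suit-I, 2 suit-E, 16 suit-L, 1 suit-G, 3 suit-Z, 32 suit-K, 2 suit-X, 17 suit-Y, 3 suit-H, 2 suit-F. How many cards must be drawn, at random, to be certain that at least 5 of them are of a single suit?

33

An adversary could hand out at most 4 cards per suit (7 suits run out sooner): 3 + 4 + 2 + 4 + 1 + 3 + 4 + 2 + 4 + 3 + 2 = 32 cards and still no suit has 5.
By pigeonhole, one more card lands in a suit already at 4, so 33 draws are enough and 32 are not.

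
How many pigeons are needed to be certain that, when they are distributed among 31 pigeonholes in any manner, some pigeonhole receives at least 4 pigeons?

94

With 93 pigeons one could put exactly 3 in each of the 31 pigeonholes, and no pigeonhole would reach 4.
By the pigeonhole principle, one more pigeon must land in a pigeonhole that already has 3, giving it 4.
So 31 × 3 + 1 = 94 pigeons are required.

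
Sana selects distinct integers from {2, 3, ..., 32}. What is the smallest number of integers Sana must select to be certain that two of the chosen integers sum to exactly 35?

A set avoiding the sum 35 can contain at most one of each pair {x, 35−x}, plus the 1 element whose complement lies outside the range.
The integers 2, …, 17 (16 of them) are such a set: any two sum to at least 2+3 = 5 and at most 16+17 = 33 < 35.
By the pigeonhole principle, any 17th integer completes one of the 15 pairs, so 17 choices force a sum of 35.

17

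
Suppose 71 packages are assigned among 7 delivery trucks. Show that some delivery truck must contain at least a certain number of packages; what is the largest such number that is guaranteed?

The 7 delivery trucks are the holes and the 71 packages are the pigeons.
If every delivery truck held at most 10 packages, the total would be at most 7 × 10 = 70, which is less than 71.
So some delivery truck holds at least ⌈71/7⌉ = 11 packages.

11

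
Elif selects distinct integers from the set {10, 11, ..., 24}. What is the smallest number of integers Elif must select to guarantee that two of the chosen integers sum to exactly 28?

12

Two chosen integers sum to 28 exactly when both halves of some pair {x, 28−x} with 10 ≤ x ≤ 28−x ≤ 18 are chosen — 4 such pairs.
The remaining 7 elements (those with no distinct partner in range) can never complete a 28-sum, so the worst case takes all of them and one from each pair: 7 + 4 = 11.
The 12th integer has to be the second member of some pair, so 11 + 1 = 12.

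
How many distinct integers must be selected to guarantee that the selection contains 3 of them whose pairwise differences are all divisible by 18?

37

Integers whose pairwise differences are multiples of 18 are exactly those sharing a remainder mod 18. The 18 residue classes mod 18 are the pigeonholes.
With 36 integers one could put 2 in each residue class and have no class reach 3.
The 37th integer pushes some class to 3, so 18·2 + 1 = 37.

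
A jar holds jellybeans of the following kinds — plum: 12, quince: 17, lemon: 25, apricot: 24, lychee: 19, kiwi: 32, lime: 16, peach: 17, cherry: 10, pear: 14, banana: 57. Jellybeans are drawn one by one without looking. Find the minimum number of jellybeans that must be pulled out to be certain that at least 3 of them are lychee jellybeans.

In the worst case for collecting lychee jellybeans, every non-lychee jellybean comes out first.
There are 12 + 17 + 25 + 24 + 32 + 16 + 17 + 10 + 14 + 57 = 224 non-lychee jellybeans altogether.
After those, each further jellybean must be lychee, so 224 + 3 = 227 draws guarantee 3 lychee jellybeans.

227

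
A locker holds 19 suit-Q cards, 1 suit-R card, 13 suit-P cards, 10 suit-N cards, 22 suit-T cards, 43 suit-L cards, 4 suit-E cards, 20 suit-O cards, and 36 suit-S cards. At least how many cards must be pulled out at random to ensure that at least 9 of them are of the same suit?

62

An adversary could hand out at most 8 cards per suit (suit-R, suit-E run out sooner): 8 + 1 + 8 + 8 + 8 + 8 + 4 + 8 + 8 = 61 cards and still no suit has 9.
By pigeonhole, one more card lands in a suit already at 8, so 62 draws are enough and 61 are not.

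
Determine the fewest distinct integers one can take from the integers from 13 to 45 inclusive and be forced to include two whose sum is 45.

24

Two chosen integers sum to 45 exactly when both halves of some pair {x, 45−x} with 13 ≤ x ≤ 45−x ≤ 32 are chosen — 10 such pairs.
The remaining 13 elements (those with no distinct partner in range) can never complete a 45-sum, so the worst case takes all of them and one from each pair: 13 + 10 = 23.
By the pigeonhole principle, the 24th integer has to be the second member of some pair, so 23 + 1 = 24.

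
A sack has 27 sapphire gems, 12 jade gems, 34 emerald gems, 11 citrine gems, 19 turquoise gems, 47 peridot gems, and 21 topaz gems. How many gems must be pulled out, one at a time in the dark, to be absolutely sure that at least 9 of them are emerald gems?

146

In the worst case for collecting emerald gems, every non-emerald gem comes out first.
There are 27 + 12 + 11 + 19 + 47 + 21 = 137 non-emerald gems altogether.
After those, each further gem must be emerald, so 137 + 9 = 146 draws guarantee 9 emerald gems.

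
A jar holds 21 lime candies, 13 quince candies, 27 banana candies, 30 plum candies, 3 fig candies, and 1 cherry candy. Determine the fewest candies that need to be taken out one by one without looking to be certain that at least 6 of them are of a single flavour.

25

An adversary could hand out at most 5 candies per flavour (fig, cherry run out sooner): 5 + 5 + 5 + 5 + 3 + 1 = 24 candies and still no flavour has 6.
One more candy lands in a flavour already at 5, so 25 draws are enough and 24 are not.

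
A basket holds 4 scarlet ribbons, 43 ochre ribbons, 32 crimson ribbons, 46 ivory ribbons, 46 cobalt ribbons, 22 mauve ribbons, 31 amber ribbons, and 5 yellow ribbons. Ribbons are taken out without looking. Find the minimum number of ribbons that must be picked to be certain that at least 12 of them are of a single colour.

76

An adversary could hand out at most 11 ribbons per colour (scarlet, yellow run out sooner): 4 + 11 + 11 + 11 + 11 + 11 + 11 + 5 = 75 ribbons and still no colour has 12.
One more ribbon lands in a colour already at 11, so 76 draws are enough and 75 are not.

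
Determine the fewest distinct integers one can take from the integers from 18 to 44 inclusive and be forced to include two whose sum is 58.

17

Group the elements by complementary pair {x, 58−x}: {18,40}, {19,39}, {20,38}, …, giving 11 two-element pairs, the single value 29 (it cannot pair with itself since the integers are distinct), and 4 integers whose partner 58−x falls outside [18,44].
Treating each of those 16 groups as a pigeonhole, one can pick one integer per group — 16 integers — with no two summing to 58.
The 17th integer lands in an occupied pair, forcing a sum of 58.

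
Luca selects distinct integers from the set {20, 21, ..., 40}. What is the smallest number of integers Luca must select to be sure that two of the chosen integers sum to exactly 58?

13

Group the elements by complementary pair {x, 58−x}: {20,38}, {21,37}, {22,36}, …, giving 9 two-element pairs, the single value 29 (it cannot pair with itself since the integers are distinct), and 2 integers whose partner 58−x falls outside [20,40].
Treating each of those 12 groups as a pigeonhole, one can pick one integer per group — 12 integers — with no two summing to 58.
The 13th integer lands in an occupied pair, forcing a sum of 58.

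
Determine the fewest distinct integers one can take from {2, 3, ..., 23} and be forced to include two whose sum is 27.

A set avoiding the sum 27 can contain at most one of each pair {x, 27−x}, plus the 2 elements whose complement lies outside the range.
The integers 2, …, 13 (12 of them) are such a set: any two sum to at least 2+3 = 5 and at most 12+13 = 25 < 27.
Any 13th integer completes one of the 10 pairs, so 13 choices force a sum of 27.

13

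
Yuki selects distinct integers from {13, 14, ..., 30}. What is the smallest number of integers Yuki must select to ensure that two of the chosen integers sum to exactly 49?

A set avoiding the sum 49 can contain at most one of each pair {x, 49−x}, plus the 6 elements whose complement lies outside the range.
The integers 13, …, 24 (12 of them) are such a set: any two sum to at least 13+14 = 27 and at most 23+24 = 47 < 49.
Any 13th integer completes one of the 6 pairs, so 13 choices force a sum of 49.

13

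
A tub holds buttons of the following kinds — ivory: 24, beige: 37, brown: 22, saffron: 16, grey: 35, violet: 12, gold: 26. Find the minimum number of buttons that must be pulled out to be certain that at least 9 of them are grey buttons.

146

In the worst case for collecting grey buttons, every non-grey button comes out first.
There are 24 + 37 + 22 + 16 + 12 + 26 = 137 non-grey buttons altogether.
After those, each further button must be grey, so 137 + 9 = 146 draws guarantee 9 grey buttons.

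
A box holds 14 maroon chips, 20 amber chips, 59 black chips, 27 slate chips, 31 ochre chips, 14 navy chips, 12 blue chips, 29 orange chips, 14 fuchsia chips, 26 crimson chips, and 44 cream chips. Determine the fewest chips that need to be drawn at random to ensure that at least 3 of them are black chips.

234

In the worst case for collecting black chips, every non-black chip comes out first.
There are 14 + 20 + 27 + 31 + 14 + 12 + 29 + 14 + 26 + 44 = 231 non-black chips altogether.
After those, each further chip must be black, so 231 + 3 = 234 draws guarantee 3 black chips.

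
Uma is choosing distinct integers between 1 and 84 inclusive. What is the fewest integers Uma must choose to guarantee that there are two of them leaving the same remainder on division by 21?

The 21 residue classes mod 21 are the pigeonholes.
With 21 integers one could put 1 in each residue class and have no class reach 2.
The 22nd integer pushes some class to 2, so 21·1 + 1 = 22.

22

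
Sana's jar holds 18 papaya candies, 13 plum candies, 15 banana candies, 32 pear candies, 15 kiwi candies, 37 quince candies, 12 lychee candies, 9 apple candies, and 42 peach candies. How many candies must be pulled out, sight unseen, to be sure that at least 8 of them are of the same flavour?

64

By pigeonhole, put each drawn candy into a box by flavour. The largest draw with every box below 8 takes min(count, 7) from each flavour.
Σ min(cᵢ, 7) = 7 + 7 + 7 + 7 + 7 + 7 + 7 + 7 + 7 = 63.
Draw number 63 + 1 = 64 must push one box to 8.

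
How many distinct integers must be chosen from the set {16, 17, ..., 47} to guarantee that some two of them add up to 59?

19

Two chosen integers sum to 59 exactly when both halves of some pair {x, 59−x} with 16 ≤ x ≤ 59−x ≤ 43 are chosen — 14 such pairs.
The remaining 4 elements (those with no distinct partner in range) can never complete a 59-sum, so the worst case takes all of them and one from each pair: 4 + 14 = 18.
By pigeonhole, the 19th integer has to be the second member of some pair, so 18 + 1 = 19.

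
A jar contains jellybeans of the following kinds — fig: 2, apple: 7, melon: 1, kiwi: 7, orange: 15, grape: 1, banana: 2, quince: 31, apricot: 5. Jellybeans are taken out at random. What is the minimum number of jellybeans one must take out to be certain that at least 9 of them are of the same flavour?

The 9 flavours are the holes; the jellybeans drawn are the pigeons.
To avoid 9 of any one flavour, the worst case takes at most 8 of each flavour, or every jellybean of a flavour that has fewer than 8.
That gives 2 + 7 + 1 + 7 + 8 + 1 + 2 + 8 + 5 = 41 jellybeans with no flavour reaching 9.
The next jellybean forces some flavour to 9, so 41 + 1 = 42.

42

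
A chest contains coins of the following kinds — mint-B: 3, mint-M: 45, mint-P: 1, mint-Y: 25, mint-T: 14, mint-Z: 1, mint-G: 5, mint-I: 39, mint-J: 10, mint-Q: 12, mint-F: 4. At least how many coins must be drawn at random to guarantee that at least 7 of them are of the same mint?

51

By the pigeonhole principle, the 11 mints are the holes; the coins drawn are the pigeons.
To avoid 7 of any one mint, the worst case takes at most 6 of each mint, or every coin of a mint that has fewer than 6.
That gives 3 + 6 + 1 + 6 + 6 + 1 + 5 + 6 + 6 + 6 + 4 = 50 coins with no mint reaching 7.
The next coin forces some mint to 7, so 50 + 1 = 51.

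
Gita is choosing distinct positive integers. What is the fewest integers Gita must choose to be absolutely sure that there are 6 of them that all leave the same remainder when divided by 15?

By the pigeonhole principle, the 15 residue classes mod 15 are the pigeonholes.
With 75 integers one could put 5 in each residue class and have no class reach 6.
The 76th integer pushes some class to 6, so 15·5 + 1 = 76.

76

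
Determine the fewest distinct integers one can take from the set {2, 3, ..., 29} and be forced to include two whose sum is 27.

17

Two chosen integers sum to 27 exactly when both halves of some pair {x, 27−x} with 2 ≤ x ≤ 27−x ≤ 25 are chosen — 12 such pairs.
The remaining 4 elements (those with no distinct partner in range) can never complete a 27-sum, so the worst case takes all of them and one from each pair: 4 + 12 = 16.
By pigeonhole, the 17th integer has to be the second member of some pair, so 16 + 1 = 17.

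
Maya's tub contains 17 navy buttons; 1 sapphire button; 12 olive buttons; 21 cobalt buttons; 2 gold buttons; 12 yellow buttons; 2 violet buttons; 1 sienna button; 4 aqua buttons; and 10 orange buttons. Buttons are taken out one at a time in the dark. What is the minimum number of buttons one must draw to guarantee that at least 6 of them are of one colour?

36

The 10 colours are the holes; the buttons drawn are the pigeons.
To avoid 6 of any one colour, the worst case takes at most 5 of each colour, or every button of a colour that has fewer than 5.
That gives 5 + 1 + 5 + 5 + 2 + 5 + 2 + 1 + 4 + 5 = 35 buttons with no colour reaching 6.
The next button forces some colour to 6, so 35 + 1 = 36.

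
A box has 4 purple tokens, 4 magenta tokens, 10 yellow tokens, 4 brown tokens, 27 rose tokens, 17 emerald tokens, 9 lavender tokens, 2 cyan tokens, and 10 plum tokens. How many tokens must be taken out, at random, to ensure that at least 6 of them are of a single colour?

40

Put each drawn token into a box by colour. The largest draw with every box below 6 takes min(count, 5) from each colour; colours with fewer than 5 contribute all they have.
Σ min(cᵢ, 5) = 4 + 4 + 5 + 4 + 5 + 5 + 5 + 2 + 5 = 39.
Draw number 39 + 1 = 40 must push one box to 6.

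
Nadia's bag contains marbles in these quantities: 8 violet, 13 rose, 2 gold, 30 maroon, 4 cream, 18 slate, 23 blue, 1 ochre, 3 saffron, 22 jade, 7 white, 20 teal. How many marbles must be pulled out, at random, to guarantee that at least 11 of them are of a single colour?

86

By pigeonhole, the 12 colours are the holes; the marbles drawn are the pigeons.
To avoid 11 of any one colour, the worst case takes at most 10 of each colour, or every marble of a colour that has fewer than 10.
That gives 8 + 10 + 2 + 10 + 4 + 10 + 10 + 1 + 3 + 10 + 7 + 10 = 85 marbles with no colour reaching 11.
The next marble forces some colour to 11, so 85 + 1 = 86.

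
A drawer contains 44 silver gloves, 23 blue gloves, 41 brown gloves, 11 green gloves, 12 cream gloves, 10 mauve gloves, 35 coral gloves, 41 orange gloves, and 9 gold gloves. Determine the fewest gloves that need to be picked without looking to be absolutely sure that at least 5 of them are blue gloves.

In the worst case for collecting blue gloves, every non-blue glove comes out first.
There are 44 + 41 + 11 + 12 + 10 + 35 + 41 + 9 = 203 non-blue gloves altogether.
After those, each further glove must be blue, so 203 + 5 = 208 draws guarantee 5 blue gloves.

208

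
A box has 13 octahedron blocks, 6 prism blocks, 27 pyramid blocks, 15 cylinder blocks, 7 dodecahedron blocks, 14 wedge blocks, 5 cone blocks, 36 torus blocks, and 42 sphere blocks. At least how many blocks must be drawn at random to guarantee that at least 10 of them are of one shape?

73

An adversary could hand out at most 9 blocks per shape (prism, dodecahedron, cone run out sooner): 9 + 6 + 9 + 9 + 7 + 9 + 5 + 9 + 9 = 72 blocks and still no shape has 10.
By pigeonhole, one more block lands in a shape already at 9, so 73 draws are enough and 72 are not.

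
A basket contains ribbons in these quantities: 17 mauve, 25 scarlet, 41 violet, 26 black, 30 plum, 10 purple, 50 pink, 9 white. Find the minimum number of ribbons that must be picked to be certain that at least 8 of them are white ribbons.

In the worst case for collecting white ribbons, every non-white ribbon comes out first.
There are 17 + 25 + 41 + 26 + 30 + 10 + 50 = 199 non-white ribbons altogether.
After those, each further ribbon must be white, so 199 + 8 = 207 draws guarantee 8 white ribbons.

207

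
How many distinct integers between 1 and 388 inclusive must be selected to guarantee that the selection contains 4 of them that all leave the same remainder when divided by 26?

The 26 residue classes mod 26 are the pigeonholes.
With 78 integers one could put 3 in each residue class and have no class reach 4.
The 79th integer pushes some class to 4, so 26·3 + 1 = 79.

79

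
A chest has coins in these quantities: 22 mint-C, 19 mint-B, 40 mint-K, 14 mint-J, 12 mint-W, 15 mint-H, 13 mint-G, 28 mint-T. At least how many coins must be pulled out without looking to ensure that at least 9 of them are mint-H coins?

157

In the worst case for collecting mint-H coins, every non-mint-H coin comes out first.
There are 22 + 19 + 40 + 14 + 12 + 13 + 28 = 148 non-mint-H coins altogether.
After those, each further coin must be mint-H, so 148 + 9 = 157 draws guarantee 9 mint-H coins.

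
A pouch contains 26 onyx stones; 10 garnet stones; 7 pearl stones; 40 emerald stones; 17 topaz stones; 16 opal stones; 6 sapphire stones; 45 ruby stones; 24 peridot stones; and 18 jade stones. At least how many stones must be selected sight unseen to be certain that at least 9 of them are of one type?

An adversary could hand out at most 8 stones per type (pearl, sapphire run out sooner): 8 + 8 + 7 + 8 + 8 + 8 + 6 + 8 + 8 + 8 = 77 stones and still no type has 9.
By the pigeonhole principle, one more stone lands in a type already at 8, so 78 draws are enough and 77 are not.

78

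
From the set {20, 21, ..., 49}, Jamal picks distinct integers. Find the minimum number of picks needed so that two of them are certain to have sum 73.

18

Group the elements by complementary pair {x, 73−x}: {24,49}, {25,48}, {26,47}, …, giving 13 two-element pairs and 4 integers whose partner 73−x falls outside [20,49].
Treating each of those 17 groups as a pigeonhole, one can pick one integer per group — 17 integers — with no two summing to 73.
The 18th integer lands in an occupied pair, forcing a sum of 73.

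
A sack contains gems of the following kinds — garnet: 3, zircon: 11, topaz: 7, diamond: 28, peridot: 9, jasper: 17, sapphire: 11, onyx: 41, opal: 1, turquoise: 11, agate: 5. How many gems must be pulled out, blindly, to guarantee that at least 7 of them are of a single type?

The 11 types are the holes; the gems drawn are the pigeons.
To avoid 7 of any one type, the worst case takes at most 6 of each type, or every gem of a type that has fewer than 6.
That gives 3 + 6 + 6 + 6 + 6 + 6 + 6 + 6 + 1 + 6 + 5 = 57 gems with no type reaching 7.
The next gem forces some type to 7, so 57 + 1 = 58.

58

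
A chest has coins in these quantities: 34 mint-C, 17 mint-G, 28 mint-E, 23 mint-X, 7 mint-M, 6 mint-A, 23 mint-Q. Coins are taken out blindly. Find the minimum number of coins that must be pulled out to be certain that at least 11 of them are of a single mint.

By the pigeonhole principle, the 7 mints are the holes; the coins drawn are the pigeons.
To avoid 11 of any one mint, the worst case takes at most 10 of each mint, or every coin of a mint that has fewer than 10.
That gives 10 + 10 + 10 + 10 + 7 + 6 + 10 = 63 coins with no mint reaching 11.
The next coin forces some mint to 11, so 63 + 1 = 64.

64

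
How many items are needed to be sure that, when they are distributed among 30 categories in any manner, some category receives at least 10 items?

With 270 items one could put exactly 9 in each of the 30 categories, and no category would reach 10.
One more item must land in a category that already has 9, giving it 10.
So 30 × 9 + 1 = 271 items are required.

271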